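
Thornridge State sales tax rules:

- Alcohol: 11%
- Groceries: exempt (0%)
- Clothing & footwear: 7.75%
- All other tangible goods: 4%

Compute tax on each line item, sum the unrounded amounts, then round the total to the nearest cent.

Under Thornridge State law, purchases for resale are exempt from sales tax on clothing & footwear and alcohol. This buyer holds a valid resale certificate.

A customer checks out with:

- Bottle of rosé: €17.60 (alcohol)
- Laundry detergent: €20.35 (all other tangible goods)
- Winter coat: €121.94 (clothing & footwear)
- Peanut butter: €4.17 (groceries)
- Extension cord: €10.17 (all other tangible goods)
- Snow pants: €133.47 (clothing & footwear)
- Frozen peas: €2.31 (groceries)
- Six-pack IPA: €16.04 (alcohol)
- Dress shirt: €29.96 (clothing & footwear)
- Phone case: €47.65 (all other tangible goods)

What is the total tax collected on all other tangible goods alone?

Laundry detergent €20.35: all other tangible goods → 4% → €0.814
Extension cord €10.17: all other tangible goods → 4% → €0.4068
Phone case €47.65: all other tangible goods → 4% → €1.906
Tax on all other tangible goods: unrounded sum = €3.1268 → €3.13

€3.13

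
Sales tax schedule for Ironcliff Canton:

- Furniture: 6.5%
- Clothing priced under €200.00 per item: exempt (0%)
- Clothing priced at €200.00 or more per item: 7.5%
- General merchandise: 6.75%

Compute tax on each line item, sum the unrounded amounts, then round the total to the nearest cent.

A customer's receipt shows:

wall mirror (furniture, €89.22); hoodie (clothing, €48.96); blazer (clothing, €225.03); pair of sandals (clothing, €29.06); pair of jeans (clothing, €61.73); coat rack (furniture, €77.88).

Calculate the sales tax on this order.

Wall mirror €89.22: furniture → 6.5% → €5.7993
Hoodie €48.96: clothing, under €200.00 → 0% → €0.00
Blazer €225.03: clothing, €200.00 or more → 7.5% → €16.87725
Pair of sandals €29.06: clothing, under €200.00 → 0% → €0.00
Pair of jeans €61.73: clothing, under €200.00 → 0% → €0.00
Coat rack €77.88: furniture → 6.5% → €5.0622
Unrounded tax sum = €27.73875 → €27.74

€27.74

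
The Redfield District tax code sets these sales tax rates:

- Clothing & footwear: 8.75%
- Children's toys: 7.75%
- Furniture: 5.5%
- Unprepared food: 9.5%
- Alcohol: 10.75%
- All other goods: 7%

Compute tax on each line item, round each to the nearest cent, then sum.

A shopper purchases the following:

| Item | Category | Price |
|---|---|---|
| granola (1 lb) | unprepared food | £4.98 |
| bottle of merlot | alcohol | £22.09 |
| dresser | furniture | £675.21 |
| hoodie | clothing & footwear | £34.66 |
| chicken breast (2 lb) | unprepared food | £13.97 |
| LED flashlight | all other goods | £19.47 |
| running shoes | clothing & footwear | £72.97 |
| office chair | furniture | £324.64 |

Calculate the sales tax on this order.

£69.94

Granola (1 lb) £4.98: unprepared food → 9.5% → £0.47
Bottle of merlot £22.09: alcohol → 10.75% → £2.37
Dresser £675.21: furniture → 5.5% → £37.14
Hoodie £34.66: clothing & footwear → 8.75% → £3.03
Chicken breast (2 lb) £13.97: unprepared food → 9.5% → £1.33
LED flashlight £19.47: all other goods → 7% → £1.36
Running shoes £72.97: clothing & footwear → 8.75% → £6.38
Office chair £324.64: furniture → 5.5% → £17.86
Total tax = £0.47 + £2.37 + £37.14 + £3.03 + £1.33 + £1.36 + £6.38 + £17.86 = £69.94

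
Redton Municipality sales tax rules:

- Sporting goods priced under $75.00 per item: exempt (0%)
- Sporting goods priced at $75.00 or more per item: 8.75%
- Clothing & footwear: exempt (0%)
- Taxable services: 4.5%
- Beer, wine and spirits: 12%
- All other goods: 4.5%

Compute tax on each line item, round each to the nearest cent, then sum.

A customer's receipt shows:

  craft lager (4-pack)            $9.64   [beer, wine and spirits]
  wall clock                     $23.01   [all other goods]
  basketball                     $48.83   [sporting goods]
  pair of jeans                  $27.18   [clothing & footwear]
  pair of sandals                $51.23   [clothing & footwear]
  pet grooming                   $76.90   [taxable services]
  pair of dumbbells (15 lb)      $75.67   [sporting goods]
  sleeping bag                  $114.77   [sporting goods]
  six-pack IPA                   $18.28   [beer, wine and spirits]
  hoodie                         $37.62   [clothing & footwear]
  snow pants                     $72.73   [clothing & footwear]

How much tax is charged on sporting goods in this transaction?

Basketball $48.83: sporting goods, under $75.00 → 0% → $0.00
Pair of dumbbells (15 lb) $75.67: sporting goods, $75.00 or more → 8.75% → $6.62
Sleeping bag $114.77: sporting goods, $75.00 or more → 8.75% → $10.04
Tax on sporting goods = $0.00 + $6.62 + $10.04 = $16.66

$16.66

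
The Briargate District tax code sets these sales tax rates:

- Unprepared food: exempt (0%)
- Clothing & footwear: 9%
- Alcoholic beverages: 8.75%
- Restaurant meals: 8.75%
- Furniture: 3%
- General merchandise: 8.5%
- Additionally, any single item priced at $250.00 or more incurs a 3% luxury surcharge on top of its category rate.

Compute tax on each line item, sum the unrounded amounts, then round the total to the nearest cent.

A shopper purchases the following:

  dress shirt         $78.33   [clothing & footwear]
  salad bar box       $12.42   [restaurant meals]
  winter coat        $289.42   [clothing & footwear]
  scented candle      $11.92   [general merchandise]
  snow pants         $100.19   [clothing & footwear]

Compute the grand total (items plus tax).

$545.18

Dress shirt $78.33: clothing & footwear → 9% → $7.0497
Salad bar box $12.42: restaurant meals → 8.75% → $1.08675
Winter coat $289.42: clothing & footwear → 9% + 3% surcharge = 12% → $34.7304
Scented candle $11.92: general merchandise → 8.5% → $1.0132
Snow pants $100.19: clothing & footwear → 9% → $9.0171
Subtotal = $492.28; unrounded tax = $52.89715 → $52.90; total due = $545.18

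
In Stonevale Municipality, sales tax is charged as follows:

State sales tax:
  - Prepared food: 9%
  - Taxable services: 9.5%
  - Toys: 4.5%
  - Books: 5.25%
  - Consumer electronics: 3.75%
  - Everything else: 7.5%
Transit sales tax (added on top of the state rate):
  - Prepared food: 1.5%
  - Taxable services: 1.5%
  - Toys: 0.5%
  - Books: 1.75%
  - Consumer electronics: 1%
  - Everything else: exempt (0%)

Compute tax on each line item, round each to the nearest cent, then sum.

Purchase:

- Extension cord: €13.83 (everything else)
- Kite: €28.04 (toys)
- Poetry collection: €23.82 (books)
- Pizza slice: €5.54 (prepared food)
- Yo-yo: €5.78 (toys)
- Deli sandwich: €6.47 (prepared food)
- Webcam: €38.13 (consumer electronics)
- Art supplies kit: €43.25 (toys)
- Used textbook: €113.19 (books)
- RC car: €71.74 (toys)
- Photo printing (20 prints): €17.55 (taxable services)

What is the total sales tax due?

Extension cord €13.83: everything else → 7.5% + 0% transit = 7.5% → €1.04
Kite €28.04: toys → 4.5% + 0.5% transit = 5% → €1.40
Poetry collection €23.82: books → 5.25% + 1.75% transit = 7% → €1.67
Pizza slice €5.54: prepared food → 9% + 1.5% transit = 10.5% → €0.58
Yo-yo €5.78: toys → 4.5% + 0.5% transit = 5% → €0.29
Deli sandwich €6.47: prepared food → 9% + 1.5% transit = 10.5% → €0.68
Webcam €38.13: consumer electronics → 3.75% + 1% transit = 4.75% → €1.81
Art supplies kit €43.25: toys → 4.5% + 0.5% transit = 5% → €2.16
Used textbook €113.19: books → 5.25% + 1.75% transit = 7% → €7.92
RC car €71.74: toys → 4.5% + 0.5% transit = 5% → €3.59
Photo printing (20 prints) €17.55: taxable services → 9.5% + 1.5% transit = 11% → €1.93
Total tax = €1.04 + €1.40 + €1.67 + €0.58 + €0.29 + €0.68 + €1.81 + €2.16 + €7.92 + €3.59 + €1.93 = €23.07

€23.07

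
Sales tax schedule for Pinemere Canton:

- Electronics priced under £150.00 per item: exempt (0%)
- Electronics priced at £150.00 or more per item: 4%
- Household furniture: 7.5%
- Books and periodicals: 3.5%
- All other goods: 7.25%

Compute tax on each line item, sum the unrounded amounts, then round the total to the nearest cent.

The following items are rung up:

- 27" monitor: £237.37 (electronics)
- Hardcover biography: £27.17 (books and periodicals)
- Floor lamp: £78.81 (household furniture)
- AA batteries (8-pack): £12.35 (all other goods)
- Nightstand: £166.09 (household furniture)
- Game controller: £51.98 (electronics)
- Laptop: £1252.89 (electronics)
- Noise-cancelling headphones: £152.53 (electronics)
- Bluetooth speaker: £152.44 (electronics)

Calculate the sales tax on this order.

27" monitor £237.37: electronics, £150.00 or more → 4% → £9.4948
Hardcover biography £27.17: books and periodicals → 3.5% → £0.95095
Floor lamp £78.81: household furniture → 7.5% → £5.91075
AA batteries (8-pack) £12.35: all other goods → 7.25% → £0.895375
Nightstand £166.09: household furniture → 7.5% → £12.45675
Game controller £51.98: electronics, under £150.00 → 0% → £0.00
Laptop £1252.89: electronics, £150.00 or more → 4% → £50.1156
Noise-cancelling headphones £152.53: electronics, £150.00 or more → 4% → £6.1012
Bluetooth speaker £152.44: electronics, £150.00 or more → 4% → £6.0976
Unrounded tax sum = £92.023025 → £92.02

£92.02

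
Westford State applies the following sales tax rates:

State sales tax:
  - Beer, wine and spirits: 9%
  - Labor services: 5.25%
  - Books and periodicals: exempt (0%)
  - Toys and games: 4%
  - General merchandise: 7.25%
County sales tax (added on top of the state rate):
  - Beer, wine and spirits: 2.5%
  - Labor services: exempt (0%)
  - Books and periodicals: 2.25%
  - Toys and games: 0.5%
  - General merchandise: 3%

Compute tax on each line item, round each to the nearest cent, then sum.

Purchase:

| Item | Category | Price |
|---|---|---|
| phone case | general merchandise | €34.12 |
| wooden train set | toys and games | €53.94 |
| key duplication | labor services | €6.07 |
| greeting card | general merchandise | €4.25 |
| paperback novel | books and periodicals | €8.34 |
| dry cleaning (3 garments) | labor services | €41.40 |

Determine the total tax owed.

Phone case €34.12: general merchandise → 7.25% + 3% county = 10.25% → €3.50
Wooden train set €53.94: toys and games → 4% + 0.5% county = 4.5% → €2.43
Key duplication €6.07: labor services → 5.25% + 0% county = 5.25% → €0.32
Greeting card €4.25: general merchandise → 7.25% + 3% county = 10.25% → €0.44
Paperback novel €8.34: books and periodicals → 0% + 2.25% county = 2.25% → €0.19
Dry cleaning (3 garments) €41.40: labor services → 5.25% + 0% county = 5.25% → €2.17
Total tax = €3.50 + €2.43 + €0.32 + €0.44 + €0.19 + €2.17 = €9.05

€9.05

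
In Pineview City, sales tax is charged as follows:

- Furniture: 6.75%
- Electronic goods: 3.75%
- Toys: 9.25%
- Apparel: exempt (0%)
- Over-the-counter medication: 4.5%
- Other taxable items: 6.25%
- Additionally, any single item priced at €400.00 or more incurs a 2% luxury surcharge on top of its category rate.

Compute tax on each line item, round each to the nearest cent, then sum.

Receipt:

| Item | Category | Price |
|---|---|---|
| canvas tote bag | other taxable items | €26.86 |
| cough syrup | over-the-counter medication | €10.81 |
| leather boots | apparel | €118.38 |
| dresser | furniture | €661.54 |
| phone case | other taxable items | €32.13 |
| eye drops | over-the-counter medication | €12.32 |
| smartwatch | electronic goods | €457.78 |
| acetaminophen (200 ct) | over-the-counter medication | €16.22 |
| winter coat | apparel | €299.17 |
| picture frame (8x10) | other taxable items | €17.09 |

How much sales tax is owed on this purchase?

€90.73

Canvas tote bag €26.86: other taxable items → 6.25% → €1.68
Cough syrup €10.81: over-the-counter medication → 4.5% → €0.49
Leather boots €118.38: apparel → 0% → €0.00
Dresser €661.54: furniture → 6.75% + 2% surcharge = 8.75% → €57.88
Phone case €32.13: other taxable items → 6.25% → €2.01
Eye drops €12.32: over-the-counter medication → 4.5% → €0.55
Smartwatch €457.78: electronic goods → 3.75% + 2% surcharge = 5.75% → €26.32
Acetaminophen (200 ct) €16.22: over-the-counter medication → 4.5% → €0.73
Winter coat €299.17: apparel → 0% → €0.00
Picture frame (8x10) €17.09: other taxable items → 6.25% → €1.07
Total tax = €1.68 + €0.49 + €57.88 + €2.01 + €0.55 + €26.32 + €0.73 + €1.07 = €90.73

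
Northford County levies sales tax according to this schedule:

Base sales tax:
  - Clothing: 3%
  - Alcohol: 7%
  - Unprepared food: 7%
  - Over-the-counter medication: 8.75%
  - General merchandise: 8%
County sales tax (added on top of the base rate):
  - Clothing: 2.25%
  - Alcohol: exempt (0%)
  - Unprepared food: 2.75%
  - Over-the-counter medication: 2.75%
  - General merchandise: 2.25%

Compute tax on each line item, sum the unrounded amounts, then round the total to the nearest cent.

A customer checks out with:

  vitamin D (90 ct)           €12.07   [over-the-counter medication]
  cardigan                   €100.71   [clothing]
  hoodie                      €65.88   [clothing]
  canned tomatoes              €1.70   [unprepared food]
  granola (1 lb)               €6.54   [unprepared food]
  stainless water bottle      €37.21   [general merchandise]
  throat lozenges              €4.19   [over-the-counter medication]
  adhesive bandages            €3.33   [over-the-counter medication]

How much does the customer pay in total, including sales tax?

€247.25

Vitamin D (90 ct) €12.07: over-the-counter medication → 8.75% + 2.75% county = 11.5% → €1.38805
Cardigan €100.71: clothing → 3% + 2.25% county = 5.25% → €5.287275
Hoodie €65.88: clothing → 3% + 2.25% county = 5.25% → €3.4587
Canned tomatoes €1.70: unprepared food → 7% + 2.75% county = 9.75% → €0.16575
Granola (1 lb) €6.54: unprepared food → 7% + 2.75% county = 9.75% → €0.63765
Stainless water bottle €37.21: general merchandise → 8% + 2.25% county = 10.25% → €3.814025
Throat lozenges €4.19: over-the-counter medication → 8.75% + 2.75% county = 11.5% → €0.48185
Adhesive bandages €3.33: over-the-counter medication → 8.75% + 2.75% county = 11.5% → €0.38295
Subtotal = €231.63; unrounded tax = €15.61625 → €15.62; total due = €247.25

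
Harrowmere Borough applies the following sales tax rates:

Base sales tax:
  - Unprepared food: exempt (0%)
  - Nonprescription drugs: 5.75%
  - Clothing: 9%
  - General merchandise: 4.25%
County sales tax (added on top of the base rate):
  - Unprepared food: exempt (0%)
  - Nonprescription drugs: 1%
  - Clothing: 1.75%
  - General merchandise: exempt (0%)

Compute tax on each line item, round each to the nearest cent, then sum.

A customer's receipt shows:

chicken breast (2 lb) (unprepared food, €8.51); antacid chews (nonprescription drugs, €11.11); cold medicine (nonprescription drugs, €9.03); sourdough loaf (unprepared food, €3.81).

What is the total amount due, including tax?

Chicken breast (2 lb) €8.51: unprepared food → 0% + 0% county = 0% → €0.00
Antacid chews €11.11: nonprescription drugs → 5.75% + 1% county = 6.75% → €0.75
Cold medicine €9.03: nonprescription drugs → 5.75% + 1% county = 6.75% → €0.61
Sourdough loaf €3.81: unprepared food → 0% + 0% county = 0% → €0.00
Subtotal = €32.46; tax = €1.36; total due = €33.82

€33.82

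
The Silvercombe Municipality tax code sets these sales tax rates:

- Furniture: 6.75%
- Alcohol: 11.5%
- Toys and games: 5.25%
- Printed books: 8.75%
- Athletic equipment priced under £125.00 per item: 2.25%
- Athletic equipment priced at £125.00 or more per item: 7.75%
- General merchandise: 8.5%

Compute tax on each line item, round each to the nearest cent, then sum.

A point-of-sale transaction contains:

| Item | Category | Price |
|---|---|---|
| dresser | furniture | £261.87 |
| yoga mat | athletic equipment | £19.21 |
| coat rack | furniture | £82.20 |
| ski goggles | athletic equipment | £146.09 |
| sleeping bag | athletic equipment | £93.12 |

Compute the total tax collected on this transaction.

£37.08

Dresser £261.87: furniture → 6.75% → £17.68
Yoga mat £19.21: athletic equipment, under £125.00 → 2.25% → £0.43
Coat rack £82.20: furniture → 6.75% → £5.55
Ski goggles £146.09: athletic equipment, £125.00 or more → 7.75% → £11.32
Sleeping bag £93.12: athletic equipment, under £125.00 → 2.25% → £2.10
Total tax = £17.68 + £0.43 + £5.55 + £11.32 + £2.10 = £37.08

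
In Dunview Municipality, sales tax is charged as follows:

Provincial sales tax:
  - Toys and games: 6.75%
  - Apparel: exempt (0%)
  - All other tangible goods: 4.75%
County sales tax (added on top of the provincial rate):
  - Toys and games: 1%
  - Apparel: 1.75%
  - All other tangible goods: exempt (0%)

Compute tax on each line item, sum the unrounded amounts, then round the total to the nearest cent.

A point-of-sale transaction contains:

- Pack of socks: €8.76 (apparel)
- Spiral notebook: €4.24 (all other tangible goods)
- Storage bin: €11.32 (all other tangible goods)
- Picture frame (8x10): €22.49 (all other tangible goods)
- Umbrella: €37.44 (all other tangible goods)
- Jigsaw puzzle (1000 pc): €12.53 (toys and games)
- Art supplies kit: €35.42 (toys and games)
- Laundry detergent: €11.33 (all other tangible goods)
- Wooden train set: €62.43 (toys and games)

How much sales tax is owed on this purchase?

€12.83

Pack of socks €8.76: apparel → 0% + 1.75% county = 1.75% → €0.1533
Spiral notebook €4.24: all other tangible goods → 4.75% + 0% county = 4.75% → €0.2014
Storage bin €11.32: all other tangible goods → 4.75% + 0% county = 4.75% → €0.5377
Picture frame (8x10) €22.49: all other tangible goods → 4.75% + 0% county = 4.75% → €1.068275
Umbrella €37.44: all other tangible goods → 4.75% + 0% county = 4.75% → €1.7784
Jigsaw puzzle (1000 pc) €12.53: toys and games → 6.75% + 1% county = 7.75% → €0.971075
Art supplies kit €35.42: toys and games → 6.75% + 1% county = 7.75% → €2.74505
Laundry detergent €11.33: all other tangible goods → 4.75% + 0% county = 4.75% → €0.538175
Wooden train set €62.43: toys and games → 6.75% + 1% county = 7.75% → €4.838325
Unrounded tax sum = €12.8317 → €12.83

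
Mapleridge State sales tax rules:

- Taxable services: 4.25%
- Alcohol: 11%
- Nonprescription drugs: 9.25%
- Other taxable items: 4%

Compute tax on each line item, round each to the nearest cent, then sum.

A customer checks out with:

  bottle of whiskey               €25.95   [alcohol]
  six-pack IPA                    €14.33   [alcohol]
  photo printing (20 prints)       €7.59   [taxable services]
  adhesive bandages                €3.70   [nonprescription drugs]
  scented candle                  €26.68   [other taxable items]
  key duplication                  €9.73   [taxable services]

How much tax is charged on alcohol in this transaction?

Bottle of whiskey €25.95: alcohol → 11% → €2.85
Six-pack IPA €14.33: alcohol → 11% → €1.58
Tax on alcohol = €2.85 + €1.58 = €4.43

€4.43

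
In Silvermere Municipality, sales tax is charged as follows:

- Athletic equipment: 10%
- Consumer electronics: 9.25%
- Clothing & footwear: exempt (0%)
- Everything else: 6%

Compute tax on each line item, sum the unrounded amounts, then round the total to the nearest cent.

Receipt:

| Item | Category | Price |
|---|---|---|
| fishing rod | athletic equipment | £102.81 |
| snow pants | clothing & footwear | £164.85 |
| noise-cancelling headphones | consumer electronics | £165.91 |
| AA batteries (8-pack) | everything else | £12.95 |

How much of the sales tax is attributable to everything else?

£0.78

AA batteries (8-pack) £12.95: everything else → 6% → £0.777
Tax on everything else: unrounded sum = £0.777 → £0.78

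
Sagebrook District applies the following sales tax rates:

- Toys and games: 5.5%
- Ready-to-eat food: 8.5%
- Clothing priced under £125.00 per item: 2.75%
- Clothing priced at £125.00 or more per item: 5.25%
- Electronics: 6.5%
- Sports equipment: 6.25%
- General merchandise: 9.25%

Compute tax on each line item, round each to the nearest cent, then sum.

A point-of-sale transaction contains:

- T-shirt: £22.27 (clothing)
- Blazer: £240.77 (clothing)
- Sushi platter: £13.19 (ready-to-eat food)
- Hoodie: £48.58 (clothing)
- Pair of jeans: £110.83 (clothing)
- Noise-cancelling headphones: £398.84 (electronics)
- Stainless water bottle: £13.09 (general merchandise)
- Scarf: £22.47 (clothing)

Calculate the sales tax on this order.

£46.51

T-shirt £22.27: clothing, under £125.00 → 2.75% → £0.61
Blazer £240.77: clothing, £125.00 or more → 5.25% → £12.64
Sushi platter £13.19: ready-to-eat food → 8.5% → £1.12
Hoodie £48.58: clothing, under £125.00 → 2.75% → £1.34
Pair of jeans £110.83: clothing, under £125.00 → 2.75% → £3.05
Noise-cancelling headphones £398.84: electronics → 6.5% → £25.92
Stainless water bottle £13.09: general merchandise → 9.25% → £1.21
Scarf £22.47: clothing, under £125.00 → 2.75% → £0.62
Total tax = £0.61 + £12.64 + £1.12 + £1.34 + £3.05 + £25.92 + £1.21 + £0.62 = £46.51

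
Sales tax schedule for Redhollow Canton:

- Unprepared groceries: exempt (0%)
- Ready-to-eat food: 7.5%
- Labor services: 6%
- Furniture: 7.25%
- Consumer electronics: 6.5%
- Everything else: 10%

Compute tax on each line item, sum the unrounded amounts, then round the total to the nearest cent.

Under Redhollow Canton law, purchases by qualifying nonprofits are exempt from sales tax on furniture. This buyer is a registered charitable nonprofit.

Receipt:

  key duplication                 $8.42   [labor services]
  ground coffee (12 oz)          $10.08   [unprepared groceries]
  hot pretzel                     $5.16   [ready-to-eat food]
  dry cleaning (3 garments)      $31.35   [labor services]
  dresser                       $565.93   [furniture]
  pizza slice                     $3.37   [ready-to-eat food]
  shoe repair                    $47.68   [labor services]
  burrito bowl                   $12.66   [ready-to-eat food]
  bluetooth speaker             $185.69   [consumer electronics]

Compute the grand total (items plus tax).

$889.25

Key duplication $8.42: labor services → 6% → $0.5052
Ground coffee (12 oz) $10.08: unprepared groceries → 0% → $0.00
Hot pretzel $5.16: ready-to-eat food → 7.5% → $0.387
Dry cleaning (3 garments) $31.35: labor services → 6% → $1.881
Dresser $565.93: furniture, buyer-exempt → 0% → $0.00
Pizza slice $3.37: ready-to-eat food → 7.5% → $0.25275
Shoe repair $47.68: labor services → 6% → $2.8608
Burrito bowl $12.66: ready-to-eat food → 7.5% → $0.9495
Bluetooth speaker $185.69: consumer electronics → 6.5% → $12.06985
Subtotal = $870.34; unrounded tax = $18.9061 → $18.91; total due = $889.25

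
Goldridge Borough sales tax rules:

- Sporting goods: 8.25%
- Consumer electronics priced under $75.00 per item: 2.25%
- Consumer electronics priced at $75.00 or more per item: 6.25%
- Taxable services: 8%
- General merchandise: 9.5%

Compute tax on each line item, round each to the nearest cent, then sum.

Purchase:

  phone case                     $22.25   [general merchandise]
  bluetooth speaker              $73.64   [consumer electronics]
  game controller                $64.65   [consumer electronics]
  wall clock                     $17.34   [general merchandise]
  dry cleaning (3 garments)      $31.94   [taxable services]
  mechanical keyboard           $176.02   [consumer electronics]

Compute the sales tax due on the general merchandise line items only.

Phone case $22.25: general merchandise → 9.5% → $2.11
Wall clock $17.34: general merchandise → 9.5% → $1.65
Tax on general merchandise = $2.11 + $1.65 = $3.76

$3.76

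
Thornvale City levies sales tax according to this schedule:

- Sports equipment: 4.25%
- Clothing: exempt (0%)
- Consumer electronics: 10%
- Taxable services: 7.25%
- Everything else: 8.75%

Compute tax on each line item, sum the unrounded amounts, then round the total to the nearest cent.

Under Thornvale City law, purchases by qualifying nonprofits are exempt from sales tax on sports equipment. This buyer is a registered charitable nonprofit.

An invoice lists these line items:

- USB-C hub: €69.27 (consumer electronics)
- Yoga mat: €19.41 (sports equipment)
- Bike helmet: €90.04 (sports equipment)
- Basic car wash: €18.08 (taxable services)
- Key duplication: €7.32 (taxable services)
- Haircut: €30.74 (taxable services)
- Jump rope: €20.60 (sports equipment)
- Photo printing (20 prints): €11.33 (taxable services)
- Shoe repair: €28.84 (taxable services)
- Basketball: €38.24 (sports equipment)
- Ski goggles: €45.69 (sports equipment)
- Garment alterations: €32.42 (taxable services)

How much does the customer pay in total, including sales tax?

USB-C hub €69.27: consumer electronics → 10% → €6.927
Yoga mat €19.41: sports equipment, buyer-exempt → 0% → €0.00
Bike helmet €90.04: sports equipment, buyer-exempt → 0% → €0.00
Basic car wash €18.08: taxable services → 7.25% → €1.3108
Key duplication €7.32: taxable services → 7.25% → €0.5307
Haircut €30.74: taxable services → 7.25% → €2.22865
Jump rope €20.60: sports equipment, buyer-exempt → 0% → €0.00
Photo printing (20 prints) €11.33: taxable services → 7.25% → €0.821425
Shoe repair €28.84: taxable services → 7.25% → €2.0909
Basketball €38.24: sports equipment, buyer-exempt → 0% → €0.00
Ski goggles €45.69: sports equipment, buyer-exempt → 0% → €0.00
Garment alterations €32.42: taxable services → 7.25% → €2.35045
Subtotal = €411.98; unrounded tax = €16.259925 → €16.26; total due = €428.24

€428.24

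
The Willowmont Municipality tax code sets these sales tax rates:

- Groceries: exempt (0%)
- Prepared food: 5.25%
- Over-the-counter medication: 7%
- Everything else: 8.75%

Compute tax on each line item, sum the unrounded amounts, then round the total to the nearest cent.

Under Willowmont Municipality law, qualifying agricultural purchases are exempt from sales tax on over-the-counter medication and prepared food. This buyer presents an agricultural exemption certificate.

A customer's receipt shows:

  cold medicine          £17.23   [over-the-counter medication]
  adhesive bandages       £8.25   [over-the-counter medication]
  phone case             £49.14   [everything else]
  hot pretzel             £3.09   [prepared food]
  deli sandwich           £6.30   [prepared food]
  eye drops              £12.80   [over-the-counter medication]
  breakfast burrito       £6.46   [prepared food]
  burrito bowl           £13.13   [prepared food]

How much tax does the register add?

Cold medicine £17.23: over-the-counter medication, buyer-exempt → 0% → £0.00
Adhesive bandages £8.25: over-the-counter medication, buyer-exempt → 0% → £0.00
Phone case £49.14: everything else → 8.75% → £4.29975
Hot pretzel £3.09: prepared food, buyer-exempt → 0% → £0.00
Deli sandwich £6.30: prepared food, buyer-exempt → 0% → £0.00
Eye drops £12.80: over-the-counter medication, buyer-exempt → 0% → £0.00
Breakfast burrito £6.46: prepared food, buyer-exempt → 0% → £0.00
Burrito bowl £13.13: prepared food, buyer-exempt → 0% → £0.00
Unrounded tax sum = £4.29975 → £4.30

£4.30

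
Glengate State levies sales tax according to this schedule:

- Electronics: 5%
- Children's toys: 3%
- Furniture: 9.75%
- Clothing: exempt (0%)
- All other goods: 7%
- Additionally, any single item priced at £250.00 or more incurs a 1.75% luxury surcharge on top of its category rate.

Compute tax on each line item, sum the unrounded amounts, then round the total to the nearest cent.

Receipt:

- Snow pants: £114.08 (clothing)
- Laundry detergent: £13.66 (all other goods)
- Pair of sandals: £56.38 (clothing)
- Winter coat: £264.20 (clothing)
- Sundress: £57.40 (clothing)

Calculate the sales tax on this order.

Snow pants £114.08: clothing → 0% → £0.00
Laundry detergent £13.66: all other goods → 7% → £0.9562
Pair of sandals £56.38: clothing → 0% → £0.00
Winter coat £264.20: clothing → 0% + 1.75% surcharge = 1.75% → £4.6235
Sundress £57.40: clothing → 0% → £0.00
Unrounded tax sum = £5.5797 → £5.58

£5.58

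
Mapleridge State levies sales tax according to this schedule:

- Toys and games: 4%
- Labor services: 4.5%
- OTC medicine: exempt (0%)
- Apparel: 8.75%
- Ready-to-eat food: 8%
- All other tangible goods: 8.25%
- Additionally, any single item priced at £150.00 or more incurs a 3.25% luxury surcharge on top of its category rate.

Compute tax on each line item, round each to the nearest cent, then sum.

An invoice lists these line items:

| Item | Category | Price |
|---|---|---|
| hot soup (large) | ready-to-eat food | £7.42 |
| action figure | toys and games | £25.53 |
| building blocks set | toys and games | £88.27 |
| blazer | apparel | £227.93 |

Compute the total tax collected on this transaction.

£32.49

Hot soup (large) £7.42: ready-to-eat food → 8% → £0.59
Action figure £25.53: toys and games → 4% → £1.02
Building blocks set £88.27: toys and games → 4% → £3.53
Blazer £227.93: apparel → 8.75% + 3.25% surcharge = 12% → £27.35
Total tax = £0.59 + £1.02 + £3.53 + £27.35 = £32.49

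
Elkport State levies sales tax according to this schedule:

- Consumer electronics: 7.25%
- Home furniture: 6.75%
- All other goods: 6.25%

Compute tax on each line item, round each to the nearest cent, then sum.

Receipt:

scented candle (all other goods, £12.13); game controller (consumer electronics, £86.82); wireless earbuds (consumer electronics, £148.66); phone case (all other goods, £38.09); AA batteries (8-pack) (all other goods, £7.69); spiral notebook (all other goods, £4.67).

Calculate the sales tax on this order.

£20.98

Scented candle £12.13: all other goods → 6.25% → £0.76
Game controller £86.82: consumer electronics → 7.25% → £6.29
Wireless earbuds £148.66: consumer electronics → 7.25% → £10.78
Phone case £38.09: all other goods → 6.25% → £2.38
AA batteries (8-pack) £7.69: all other goods → 6.25% → £0.48
Spiral notebook £4.67: all other goods → 6.25% → £0.29
Total tax = £0.76 + £6.29 + £10.78 + £2.38 + £0.48 + £0.29 = £20.98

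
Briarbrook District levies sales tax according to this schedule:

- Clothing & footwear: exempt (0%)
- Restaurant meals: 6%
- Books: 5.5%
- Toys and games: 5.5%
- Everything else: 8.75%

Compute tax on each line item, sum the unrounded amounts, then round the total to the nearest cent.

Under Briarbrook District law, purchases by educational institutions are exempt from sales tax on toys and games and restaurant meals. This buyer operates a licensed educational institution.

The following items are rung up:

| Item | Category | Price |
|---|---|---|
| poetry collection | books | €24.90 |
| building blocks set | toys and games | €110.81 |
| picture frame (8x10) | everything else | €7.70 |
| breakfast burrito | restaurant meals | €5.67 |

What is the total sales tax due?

€2.04

Poetry collection €24.90: books → 5.5% → €1.3695
Building blocks set €110.81: toys and games, buyer-exempt → 0% → €0.00
Picture frame (8x10) €7.70: everything else → 8.75% → €0.67375
Breakfast burrito €5.67: restaurant meals, buyer-exempt → 0% → €0.00
Unrounded tax sum = €2.04325 → €2.04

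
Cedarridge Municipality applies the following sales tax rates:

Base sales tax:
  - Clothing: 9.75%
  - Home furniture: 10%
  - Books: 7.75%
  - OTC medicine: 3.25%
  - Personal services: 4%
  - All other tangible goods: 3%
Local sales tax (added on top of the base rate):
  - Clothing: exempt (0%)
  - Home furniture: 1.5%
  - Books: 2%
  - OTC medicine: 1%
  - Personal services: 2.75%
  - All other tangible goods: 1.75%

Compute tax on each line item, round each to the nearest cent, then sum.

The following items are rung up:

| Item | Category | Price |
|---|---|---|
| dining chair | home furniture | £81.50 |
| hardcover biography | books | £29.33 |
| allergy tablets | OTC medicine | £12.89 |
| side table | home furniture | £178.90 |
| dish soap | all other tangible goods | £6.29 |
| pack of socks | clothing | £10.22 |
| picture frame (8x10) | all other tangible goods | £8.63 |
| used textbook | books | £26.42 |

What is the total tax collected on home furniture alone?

£29.94

Dining chair £81.50: home furniture → 10% + 1.5% local = 11.5% → £9.37
Side table £178.90: home furniture → 10% + 1.5% local = 11.5% → £20.57
Tax on home furniture = £9.37 + £20.57 = £29.94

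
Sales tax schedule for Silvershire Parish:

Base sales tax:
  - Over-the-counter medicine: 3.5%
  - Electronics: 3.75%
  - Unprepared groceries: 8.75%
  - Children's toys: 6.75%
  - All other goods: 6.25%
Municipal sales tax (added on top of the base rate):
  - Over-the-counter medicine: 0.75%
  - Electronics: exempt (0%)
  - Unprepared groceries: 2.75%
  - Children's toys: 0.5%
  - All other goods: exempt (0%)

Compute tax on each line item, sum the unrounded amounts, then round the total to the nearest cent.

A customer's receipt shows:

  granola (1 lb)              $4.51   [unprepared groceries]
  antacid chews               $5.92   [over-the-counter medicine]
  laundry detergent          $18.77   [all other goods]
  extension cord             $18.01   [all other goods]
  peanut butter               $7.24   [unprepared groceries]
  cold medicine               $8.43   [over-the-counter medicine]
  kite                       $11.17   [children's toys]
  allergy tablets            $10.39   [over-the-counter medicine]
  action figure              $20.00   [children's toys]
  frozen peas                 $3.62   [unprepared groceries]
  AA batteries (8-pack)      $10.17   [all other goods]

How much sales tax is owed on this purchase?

Granola (1 lb) $4.51: unprepared groceries → 8.75% + 2.75% municipal = 11.5% → $0.51865
Antacid chews $5.92: over-the-counter medicine → 3.5% + 0.75% municipal = 4.25% → $0.2516
Laundry detergent $18.77: all other goods → 6.25% + 0% municipal = 6.25% → $1.173125
Extension cord $18.01: all other goods → 6.25% + 0% municipal = 6.25% → $1.125625
Peanut butter $7.24: unprepared groceries → 8.75% + 2.75% municipal = 11.5% → $0.8326
Cold medicine $8.43: over-the-counter medicine → 3.5% + 0.75% municipal = 4.25% → $0.358275
Kite $11.17: children's toys → 6.75% + 0.5% municipal = 7.25% → $0.809825
Allergy tablets $10.39: over-the-counter medicine → 3.5% + 0.75% municipal = 4.25% → $0.441575
Action figure $20.00: children's toys → 6.75% + 0.5% municipal = 7.25% → $1.45
Frozen peas $3.62: unprepared groceries → 8.75% + 2.75% municipal = 11.5% → $0.4163
AA batteries (8-pack) $10.17: all other goods → 6.25% + 0% municipal = 6.25% → $0.635625
Unrounded tax sum = $8.0132 → $8.01

$8.01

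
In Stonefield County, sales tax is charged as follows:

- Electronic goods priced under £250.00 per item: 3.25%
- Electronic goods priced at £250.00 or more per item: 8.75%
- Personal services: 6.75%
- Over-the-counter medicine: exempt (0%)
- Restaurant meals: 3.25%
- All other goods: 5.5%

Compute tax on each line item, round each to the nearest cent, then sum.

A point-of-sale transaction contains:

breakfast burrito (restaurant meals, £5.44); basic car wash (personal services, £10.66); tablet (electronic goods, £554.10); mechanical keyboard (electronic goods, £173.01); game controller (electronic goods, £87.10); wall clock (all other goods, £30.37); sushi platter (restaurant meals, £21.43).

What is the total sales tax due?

Breakfast burrito £5.44: restaurant meals → 3.25% → £0.18
Basic car wash £10.66: personal services → 6.75% → £0.72
Tablet £554.10: electronic goods, £250.00 or more → 8.75% → £48.48
Mechanical keyboard £173.01: electronic goods, under £250.00 → 3.25% → £5.62
Game controller £87.10: electronic goods, under £250.00 → 3.25% → £2.83
Wall clock £30.37: all other goods → 5.5% → £1.67
Sushi platter £21.43: restaurant meals → 3.25% → £0.70
Total tax = £0.18 + £0.72 + £48.48 + £5.62 + £2.83 + £1.67 + £0.70 = £60.20

£60.20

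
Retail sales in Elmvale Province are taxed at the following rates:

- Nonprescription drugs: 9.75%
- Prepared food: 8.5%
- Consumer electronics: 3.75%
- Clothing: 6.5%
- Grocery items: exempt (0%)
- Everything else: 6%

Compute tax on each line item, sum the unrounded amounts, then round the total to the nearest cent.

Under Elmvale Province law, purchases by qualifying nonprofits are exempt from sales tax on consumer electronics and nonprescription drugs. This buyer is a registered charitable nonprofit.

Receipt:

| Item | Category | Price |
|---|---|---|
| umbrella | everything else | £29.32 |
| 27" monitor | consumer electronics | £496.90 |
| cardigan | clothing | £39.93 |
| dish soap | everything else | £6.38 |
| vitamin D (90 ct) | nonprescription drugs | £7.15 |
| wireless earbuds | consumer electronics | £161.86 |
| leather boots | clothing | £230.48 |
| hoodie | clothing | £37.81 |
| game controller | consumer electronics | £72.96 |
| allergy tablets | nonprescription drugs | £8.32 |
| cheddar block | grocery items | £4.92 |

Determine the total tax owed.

Umbrella £29.32: everything else → 6% → £1.7592
27" monitor £496.90: consumer electronics, buyer-exempt → 0% → £0.00
Cardigan £39.93: clothing → 6.5% → £2.59545
Dish soap £6.38: everything else → 6% → £0.3828
Vitamin D (90 ct) £7.15: nonprescription drugs, buyer-exempt → 0% → £0.00
Wireless earbuds £161.86: consumer electronics, buyer-exempt → 0% → £0.00
Leather boots £230.48: clothing → 6.5% → £14.9812
Hoodie £37.81: clothing → 6.5% → £2.45765
Game controller £72.96: consumer electronics, buyer-exempt → 0% → £0.00
Allergy tablets £8.32: nonprescription drugs, buyer-exempt → 0% → £0.00
Cheddar block £4.92: grocery items → 0% → £0.00
Unrounded tax sum = £22.1763 → £22.18

£22.18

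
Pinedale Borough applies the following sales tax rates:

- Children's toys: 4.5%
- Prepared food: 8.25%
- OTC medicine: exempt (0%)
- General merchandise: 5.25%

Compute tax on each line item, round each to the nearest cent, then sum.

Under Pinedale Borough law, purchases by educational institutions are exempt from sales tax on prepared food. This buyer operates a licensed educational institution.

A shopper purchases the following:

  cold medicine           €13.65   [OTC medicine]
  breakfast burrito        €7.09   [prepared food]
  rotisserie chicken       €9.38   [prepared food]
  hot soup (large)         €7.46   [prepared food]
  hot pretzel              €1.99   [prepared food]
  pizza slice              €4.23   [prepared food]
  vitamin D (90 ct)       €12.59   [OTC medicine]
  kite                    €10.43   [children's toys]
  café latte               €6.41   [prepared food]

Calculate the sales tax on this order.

€0.47

Cold medicine €13.65: OTC medicine → 0% → €0.00
Breakfast burrito €7.09: prepared food, buyer-exempt → 0% → €0.00
Rotisserie chicken €9.38: prepared food, buyer-exempt → 0% → €0.00
Hot soup (large) €7.46: prepared food, buyer-exempt → 0% → €0.00
Hot pretzel €1.99: prepared food, buyer-exempt → 0% → €0.00
Pizza slice €4.23: prepared food, buyer-exempt → 0% → €0.00
Vitamin D (90 ct) €12.59: OTC medicine → 0% → €0.00
Kite €10.43: children's toys → 4.5% → €0.47
Café latte €6.41: prepared food, buyer-exempt → 0% → €0.00
Total tax = €0.47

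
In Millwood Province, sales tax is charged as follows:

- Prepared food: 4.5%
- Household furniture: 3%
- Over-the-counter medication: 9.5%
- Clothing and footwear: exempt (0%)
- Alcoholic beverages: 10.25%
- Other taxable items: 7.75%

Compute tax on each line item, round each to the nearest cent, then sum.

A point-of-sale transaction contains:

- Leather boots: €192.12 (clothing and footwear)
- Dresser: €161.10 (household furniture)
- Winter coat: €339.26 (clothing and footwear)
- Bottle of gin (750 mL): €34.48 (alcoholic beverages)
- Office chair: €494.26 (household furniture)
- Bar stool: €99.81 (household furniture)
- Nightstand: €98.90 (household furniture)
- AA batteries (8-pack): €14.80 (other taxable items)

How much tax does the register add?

Leather boots €192.12: clothing and footwear → 0% → €0.00
Dresser €161.10: household furniture → 3% → €4.83
Winter coat €339.26: clothing and footwear → 0% → €0.00
Bottle of gin (750 mL) €34.48: alcoholic beverages → 10.25% → €3.53
Office chair €494.26: household furniture → 3% → €14.83
Bar stool €99.81: household furniture → 3% → €2.99
Nightstand €98.90: household furniture → 3% → €2.97
AA batteries (8-pack) €14.80: other taxable items → 7.75% → €1.15
Total tax = €4.83 + €3.53 + €14.83 + €2.99 + €2.97 + €1.15 = €30.30

€30.30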